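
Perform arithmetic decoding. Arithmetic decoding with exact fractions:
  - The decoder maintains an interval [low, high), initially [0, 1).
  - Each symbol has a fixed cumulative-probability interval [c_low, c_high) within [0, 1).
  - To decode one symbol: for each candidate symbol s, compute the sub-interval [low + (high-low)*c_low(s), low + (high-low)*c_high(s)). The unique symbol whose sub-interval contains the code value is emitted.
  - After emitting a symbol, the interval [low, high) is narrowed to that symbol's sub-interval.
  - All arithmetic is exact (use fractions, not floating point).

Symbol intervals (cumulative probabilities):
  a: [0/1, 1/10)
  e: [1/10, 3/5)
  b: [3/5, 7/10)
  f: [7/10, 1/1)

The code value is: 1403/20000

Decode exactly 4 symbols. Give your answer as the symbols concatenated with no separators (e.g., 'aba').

Answer: afaa

Derivation:
Step 1: interval [0/1, 1/1), width = 1/1 - 0/1 = 1/1
  'a': [0/1 + 1/1*0/1, 0/1 + 1/1*1/10) = [0/1, 1/10) <- contains code 1403/20000
  'e': [0/1 + 1/1*1/10, 0/1 + 1/1*3/5) = [1/10, 3/5)
  'b': [0/1 + 1/1*3/5, 0/1 + 1/1*7/10) = [3/5, 7/10)
  'f': [0/1 + 1/1*7/10, 0/1 + 1/1*1/1) = [7/10, 1/1)
  emit 'a', narrow to [0/1, 1/10)
Step 2: interval [0/1, 1/10), width = 1/10 - 0/1 = 1/10
  'a': [0/1 + 1/10*0/1, 0/1 + 1/10*1/10) = [0/1, 1/100)
  'e': [0/1 + 1/10*1/10, 0/1 + 1/10*3/5) = [1/100, 3/50)
  'b': [0/1 + 1/10*3/5, 0/1 + 1/10*7/10) = [3/50, 7/100)
  'f': [0/1 + 1/10*7/10, 0/1 + 1/10*1/1) = [7/100, 1/10) <- contains code 1403/20000
  emit 'f', narrow to [7/100, 1/10)
Step 3: interval [7/100, 1/10), width = 1/10 - 7/100 = 3/100
  'a': [7/100 + 3/100*0/1, 7/100 + 3/100*1/10) = [7/100, 73/1000) <- contains code 1403/20000
  'e': [7/100 + 3/100*1/10, 7/100 + 3/100*3/5) = [73/1000, 11/125)
  'b': [7/100 + 3/100*3/5, 7/100 + 3/100*7/10) = [11/125, 91/1000)
  'f': [7/100 + 3/100*7/10, 7/100 + 3/100*1/1) = [91/1000, 1/10)
  emit 'a', narrow to [7/100, 73/1000)
Step 4: interval [7/100, 73/1000), width = 73/1000 - 7/100 = 3/1000
  'a': [7/100 + 3/1000*0/1, 7/100 + 3/1000*1/10) = [7/100, 703/10000) <- contains code 1403/20000
  'e': [7/100 + 3/1000*1/10, 7/100 + 3/1000*3/5) = [703/10000, 359/5000)
  'b': [7/100 + 3/1000*3/5, 7/100 + 3/1000*7/10) = [359/5000, 721/10000)
  'f': [7/100 + 3/1000*7/10, 7/100 + 3/1000*1/1) = [721/10000, 73/1000)
  emit 'a', narrow to [7/100, 703/10000)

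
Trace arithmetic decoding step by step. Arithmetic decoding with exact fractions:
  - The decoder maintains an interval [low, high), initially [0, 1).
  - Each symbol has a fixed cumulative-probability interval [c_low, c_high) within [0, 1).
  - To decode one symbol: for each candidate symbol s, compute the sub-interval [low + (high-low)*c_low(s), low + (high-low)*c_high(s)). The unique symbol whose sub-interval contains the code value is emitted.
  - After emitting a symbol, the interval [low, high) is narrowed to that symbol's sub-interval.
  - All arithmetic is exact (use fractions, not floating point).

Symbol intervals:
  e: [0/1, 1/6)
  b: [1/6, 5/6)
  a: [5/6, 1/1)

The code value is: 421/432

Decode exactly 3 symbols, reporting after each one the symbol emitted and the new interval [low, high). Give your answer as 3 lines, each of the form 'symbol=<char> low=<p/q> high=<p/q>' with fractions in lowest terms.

Answer: symbol=a low=5/6 high=1/1
symbol=a low=35/36 high=1/1
symbol=e low=35/36 high=211/216

Derivation:
Step 1: interval [0/1, 1/1), width = 1/1 - 0/1 = 1/1
  'e': [0/1 + 1/1*0/1, 0/1 + 1/1*1/6) = [0/1, 1/6)
  'b': [0/1 + 1/1*1/6, 0/1 + 1/1*5/6) = [1/6, 5/6)
  'a': [0/1 + 1/1*5/6, 0/1 + 1/1*1/1) = [5/6, 1/1) <- contains code 421/432
  emit 'a', narrow to [5/6, 1/1)
Step 2: interval [5/6, 1/1), width = 1/1 - 5/6 = 1/6
  'e': [5/6 + 1/6*0/1, 5/6 + 1/6*1/6) = [5/6, 31/36)
  'b': [5/6 + 1/6*1/6, 5/6 + 1/6*5/6) = [31/36, 35/36)
  'a': [5/6 + 1/6*5/6, 5/6 + 1/6*1/1) = [35/36, 1/1) <- contains code 421/432
  emit 'a', narrow to [35/36, 1/1)
Step 3: interval [35/36, 1/1), width = 1/1 - 35/36 = 1/36
  'e': [35/36 + 1/36*0/1, 35/36 + 1/36*1/6) = [35/36, 211/216) <- contains code 421/432
  'b': [35/36 + 1/36*1/6, 35/36 + 1/36*5/6) = [211/216, 215/216)
  'a': [35/36 + 1/36*5/6, 35/36 + 1/36*1/1) = [215/216, 1/1)
  emit 'e', narrow to [35/36, 211/216)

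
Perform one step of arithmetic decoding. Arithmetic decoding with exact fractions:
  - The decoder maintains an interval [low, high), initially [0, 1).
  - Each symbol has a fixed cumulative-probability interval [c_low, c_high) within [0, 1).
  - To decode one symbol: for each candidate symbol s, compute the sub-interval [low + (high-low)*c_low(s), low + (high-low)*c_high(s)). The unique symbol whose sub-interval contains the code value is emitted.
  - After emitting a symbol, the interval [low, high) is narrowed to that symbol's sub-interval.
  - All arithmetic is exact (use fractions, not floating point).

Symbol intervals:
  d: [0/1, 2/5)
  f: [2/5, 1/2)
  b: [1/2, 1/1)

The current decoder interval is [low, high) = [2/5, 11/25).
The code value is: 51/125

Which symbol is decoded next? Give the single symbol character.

Interval width = high − low = 11/25 − 2/5 = 1/25
Scaled code = (code − low) / width = (51/125 − 2/5) / 1/25 = 1/5
  d: [0/1, 2/5) ← scaled code falls here ✓
  f: [2/5, 1/2) 
  b: [1/2, 1/1) 

Answer: d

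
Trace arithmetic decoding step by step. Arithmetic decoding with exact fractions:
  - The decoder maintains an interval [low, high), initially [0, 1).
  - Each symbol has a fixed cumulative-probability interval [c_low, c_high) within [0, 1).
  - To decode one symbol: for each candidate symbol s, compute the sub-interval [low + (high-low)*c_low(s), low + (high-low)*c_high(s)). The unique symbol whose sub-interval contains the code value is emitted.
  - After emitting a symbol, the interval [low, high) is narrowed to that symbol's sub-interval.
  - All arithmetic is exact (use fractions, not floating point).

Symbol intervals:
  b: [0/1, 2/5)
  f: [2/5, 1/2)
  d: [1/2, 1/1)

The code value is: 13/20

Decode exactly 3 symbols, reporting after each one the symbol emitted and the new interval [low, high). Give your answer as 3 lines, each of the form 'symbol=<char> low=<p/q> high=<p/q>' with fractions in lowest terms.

Answer: symbol=d low=1/2 high=1/1
symbol=b low=1/2 high=7/10
symbol=d low=3/5 high=7/10

Derivation:
Step 1: interval [0/1, 1/1), width = 1/1 - 0/1 = 1/1
  'b': [0/1 + 1/1*0/1, 0/1 + 1/1*2/5) = [0/1, 2/5)
  'f': [0/1 + 1/1*2/5, 0/1 + 1/1*1/2) = [2/5, 1/2)
  'd': [0/1 + 1/1*1/2, 0/1 + 1/1*1/1) = [1/2, 1/1) <- contains code 13/20
  emit 'd', narrow to [1/2, 1/1)
Step 2: interval [1/2, 1/1), width = 1/1 - 1/2 = 1/2
  'b': [1/2 + 1/2*0/1, 1/2 + 1/2*2/5) = [1/2, 7/10) <- contains code 13/20
  'f': [1/2 + 1/2*2/5, 1/2 + 1/2*1/2) = [7/10, 3/4)
  'd': [1/2 + 1/2*1/2, 1/2 + 1/2*1/1) = [3/4, 1/1)
  emit 'b', narrow to [1/2, 7/10)
Step 3: interval [1/2, 7/10), width = 7/10 - 1/2 = 1/5
  'b': [1/2 + 1/5*0/1, 1/2 + 1/5*2/5) = [1/2, 29/50)
  'f': [1/2 + 1/5*2/5, 1/2 + 1/5*1/2) = [29/50, 3/5)
  'd': [1/2 + 1/5*1/2, 1/2 + 1/5*1/1) = [3/5, 7/10) <- contains code 13/20
  emit 'd', narrow to [3/5, 7/10)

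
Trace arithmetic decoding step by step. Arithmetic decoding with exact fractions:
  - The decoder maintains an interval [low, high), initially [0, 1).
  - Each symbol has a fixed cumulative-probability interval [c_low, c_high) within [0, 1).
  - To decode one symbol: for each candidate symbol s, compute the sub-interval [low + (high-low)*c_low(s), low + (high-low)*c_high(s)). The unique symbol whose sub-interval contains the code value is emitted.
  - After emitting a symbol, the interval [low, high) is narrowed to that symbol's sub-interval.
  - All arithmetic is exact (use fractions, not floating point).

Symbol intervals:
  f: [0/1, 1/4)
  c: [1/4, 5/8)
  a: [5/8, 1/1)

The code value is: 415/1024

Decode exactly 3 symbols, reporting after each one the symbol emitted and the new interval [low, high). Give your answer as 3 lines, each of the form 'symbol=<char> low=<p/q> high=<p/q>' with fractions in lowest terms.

Answer: symbol=c low=1/4 high=5/8
symbol=c low=11/32 high=31/64
symbol=c low=97/256 high=221/512

Derivation:
Step 1: interval [0/1, 1/1), width = 1/1 - 0/1 = 1/1
  'f': [0/1 + 1/1*0/1, 0/1 + 1/1*1/4) = [0/1, 1/4)
  'c': [0/1 + 1/1*1/4, 0/1 + 1/1*5/8) = [1/4, 5/8) <- contains code 415/1024
  'a': [0/1 + 1/1*5/8, 0/1 + 1/1*1/1) = [5/8, 1/1)
  emit 'c', narrow to [1/4, 5/8)
Step 2: interval [1/4, 5/8), width = 5/8 - 1/4 = 3/8
  'f': [1/4 + 3/8*0/1, 1/4 + 3/8*1/4) = [1/4, 11/32)
  'c': [1/4 + 3/8*1/4, 1/4 + 3/8*5/8) = [11/32, 31/64) <- contains code 415/1024
  'a': [1/4 + 3/8*5/8, 1/4 + 3/8*1/1) = [31/64, 5/8)
  emit 'c', narrow to [11/32, 31/64)
Step 3: interval [11/32, 31/64), width = 31/64 - 11/32 = 9/64
  'f': [11/32 + 9/64*0/1, 11/32 + 9/64*1/4) = [11/32, 97/256)
  'c': [11/32 + 9/64*1/4, 11/32 + 9/64*5/8) = [97/256, 221/512) <- contains code 415/1024
  'a': [11/32 + 9/64*5/8, 11/32 + 9/64*1/1) = [221/512, 31/64)
  emit 'c', narrow to [97/256, 221/512)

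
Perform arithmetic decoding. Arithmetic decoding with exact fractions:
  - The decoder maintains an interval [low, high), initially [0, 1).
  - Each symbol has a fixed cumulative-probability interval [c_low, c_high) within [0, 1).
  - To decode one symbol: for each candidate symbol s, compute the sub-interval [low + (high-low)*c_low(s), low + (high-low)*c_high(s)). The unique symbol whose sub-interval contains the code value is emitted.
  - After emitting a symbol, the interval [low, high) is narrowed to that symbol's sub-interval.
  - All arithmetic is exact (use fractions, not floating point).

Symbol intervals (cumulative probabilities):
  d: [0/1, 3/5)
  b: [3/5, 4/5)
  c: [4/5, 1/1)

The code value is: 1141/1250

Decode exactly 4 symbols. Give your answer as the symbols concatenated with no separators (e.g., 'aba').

Step 1: interval [0/1, 1/1), width = 1/1 - 0/1 = 1/1
  'd': [0/1 + 1/1*0/1, 0/1 + 1/1*3/5) = [0/1, 3/5)
  'b': [0/1 + 1/1*3/5, 0/1 + 1/1*4/5) = [3/5, 4/5)
  'c': [0/1 + 1/1*4/5, 0/1 + 1/1*1/1) = [4/5, 1/1) <- contains code 1141/1250
  emit 'c', narrow to [4/5, 1/1)
Step 2: interval [4/5, 1/1), width = 1/1 - 4/5 = 1/5
  'd': [4/5 + 1/5*0/1, 4/5 + 1/5*3/5) = [4/5, 23/25) <- contains code 1141/1250
  'b': [4/5 + 1/5*3/5, 4/5 + 1/5*4/5) = [23/25, 24/25)
  'c': [4/5 + 1/5*4/5, 4/5 + 1/5*1/1) = [24/25, 1/1)
  emit 'd', narrow to [4/5, 23/25)
Step 3: interval [4/5, 23/25), width = 23/25 - 4/5 = 3/25
  'd': [4/5 + 3/25*0/1, 4/5 + 3/25*3/5) = [4/5, 109/125)
  'b': [4/5 + 3/25*3/5, 4/5 + 3/25*4/5) = [109/125, 112/125)
  'c': [4/5 + 3/25*4/5, 4/5 + 3/25*1/1) = [112/125, 23/25) <- contains code 1141/1250
  emit 'c', narrow to [112/125, 23/25)
Step 4: interval [112/125, 23/25), width = 23/25 - 112/125 = 3/125
  'd': [112/125 + 3/125*0/1, 112/125 + 3/125*3/5) = [112/125, 569/625)
  'b': [112/125 + 3/125*3/5, 112/125 + 3/125*4/5) = [569/625, 572/625) <- contains code 1141/1250
  'c': [112/125 + 3/125*4/5, 112/125 + 3/125*1/1) = [572/625, 23/25)
  emit 'b', narrow to [569/625, 572/625)

Answer: cdcb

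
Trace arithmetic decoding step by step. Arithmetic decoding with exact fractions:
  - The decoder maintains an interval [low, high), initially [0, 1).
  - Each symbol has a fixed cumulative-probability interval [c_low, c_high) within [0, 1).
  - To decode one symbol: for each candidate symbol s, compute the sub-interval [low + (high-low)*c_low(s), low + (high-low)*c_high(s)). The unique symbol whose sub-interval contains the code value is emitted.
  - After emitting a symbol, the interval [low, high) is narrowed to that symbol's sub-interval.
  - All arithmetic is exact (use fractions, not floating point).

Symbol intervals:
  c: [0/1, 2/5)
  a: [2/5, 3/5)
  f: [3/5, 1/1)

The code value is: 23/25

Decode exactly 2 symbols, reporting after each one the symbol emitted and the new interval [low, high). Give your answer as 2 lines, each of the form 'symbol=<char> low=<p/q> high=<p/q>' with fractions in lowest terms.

Answer: symbol=f low=3/5 high=1/1
symbol=f low=21/25 high=1/1

Derivation:
Step 1: interval [0/1, 1/1), width = 1/1 - 0/1 = 1/1
  'c': [0/1 + 1/1*0/1, 0/1 + 1/1*2/5) = [0/1, 2/5)
  'a': [0/1 + 1/1*2/5, 0/1 + 1/1*3/5) = [2/5, 3/5)
  'f': [0/1 + 1/1*3/5, 0/1 + 1/1*1/1) = [3/5, 1/1) <- contains code 23/25
  emit 'f', narrow to [3/5, 1/1)
Step 2: interval [3/5, 1/1), width = 1/1 - 3/5 = 2/5
  'c': [3/5 + 2/5*0/1, 3/5 + 2/5*2/5) = [3/5, 19/25)
  'a': [3/5 + 2/5*2/5, 3/5 + 2/5*3/5) = [19/25, 21/25)
  'f': [3/5 + 2/5*3/5, 3/5 + 2/5*1/1) = [21/25, 1/1) <- contains code 23/25
  emit 'f', narrow to [21/25, 1/1)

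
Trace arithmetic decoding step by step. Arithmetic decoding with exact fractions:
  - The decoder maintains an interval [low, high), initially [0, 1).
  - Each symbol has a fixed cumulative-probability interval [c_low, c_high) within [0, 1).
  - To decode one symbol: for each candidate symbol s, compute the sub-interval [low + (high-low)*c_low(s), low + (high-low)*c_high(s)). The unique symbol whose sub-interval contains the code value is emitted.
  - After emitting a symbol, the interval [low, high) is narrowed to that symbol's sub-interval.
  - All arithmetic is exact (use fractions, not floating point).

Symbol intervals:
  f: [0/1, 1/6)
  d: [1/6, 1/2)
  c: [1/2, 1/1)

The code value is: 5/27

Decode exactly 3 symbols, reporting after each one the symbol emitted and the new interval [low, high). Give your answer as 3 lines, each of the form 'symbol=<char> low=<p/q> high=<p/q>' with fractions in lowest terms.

Step 1: interval [0/1, 1/1), width = 1/1 - 0/1 = 1/1
  'f': [0/1 + 1/1*0/1, 0/1 + 1/1*1/6) = [0/1, 1/6)
  'd': [0/1 + 1/1*1/6, 0/1 + 1/1*1/2) = [1/6, 1/2) <- contains code 5/27
  'c': [0/1 + 1/1*1/2, 0/1 + 1/1*1/1) = [1/2, 1/1)
  emit 'd', narrow to [1/6, 1/2)
Step 2: interval [1/6, 1/2), width = 1/2 - 1/6 = 1/3
  'f': [1/6 + 1/3*0/1, 1/6 + 1/3*1/6) = [1/6, 2/9) <- contains code 5/27
  'd': [1/6 + 1/3*1/6, 1/6 + 1/3*1/2) = [2/9, 1/3)
  'c': [1/6 + 1/3*1/2, 1/6 + 1/3*1/1) = [1/3, 1/2)
  emit 'f', narrow to [1/6, 2/9)
Step 3: interval [1/6, 2/9), width = 2/9 - 1/6 = 1/18
  'f': [1/6 + 1/18*0/1, 1/6 + 1/18*1/6) = [1/6, 19/108)
  'd': [1/6 + 1/18*1/6, 1/6 + 1/18*1/2) = [19/108, 7/36) <- contains code 5/27
  'c': [1/6 + 1/18*1/2, 1/6 + 1/18*1/1) = [7/36, 2/9)
  emit 'd', narrow to [19/108, 7/36)

Answer: symbol=d low=1/6 high=1/2
symbol=f low=1/6 high=2/9
symbol=d low=19/108 high=7/36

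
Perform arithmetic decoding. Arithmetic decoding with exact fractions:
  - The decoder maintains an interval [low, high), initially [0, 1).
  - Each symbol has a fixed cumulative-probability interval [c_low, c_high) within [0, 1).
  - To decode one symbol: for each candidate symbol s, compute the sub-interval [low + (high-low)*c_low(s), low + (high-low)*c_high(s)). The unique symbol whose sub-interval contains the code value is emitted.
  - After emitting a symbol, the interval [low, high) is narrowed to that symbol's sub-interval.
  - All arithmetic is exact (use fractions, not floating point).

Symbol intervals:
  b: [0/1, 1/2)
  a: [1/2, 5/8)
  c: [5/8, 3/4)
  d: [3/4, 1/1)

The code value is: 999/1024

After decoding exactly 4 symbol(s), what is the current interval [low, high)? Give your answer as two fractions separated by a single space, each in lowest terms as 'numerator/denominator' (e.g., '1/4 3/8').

Step 1: interval [0/1, 1/1), width = 1/1 - 0/1 = 1/1
  'b': [0/1 + 1/1*0/1, 0/1 + 1/1*1/2) = [0/1, 1/2)
  'a': [0/1 + 1/1*1/2, 0/1 + 1/1*5/8) = [1/2, 5/8)
  'c': [0/1 + 1/1*5/8, 0/1 + 1/1*3/4) = [5/8, 3/4)
  'd': [0/1 + 1/1*3/4, 0/1 + 1/1*1/1) = [3/4, 1/1) <- contains code 999/1024
  emit 'd', narrow to [3/4, 1/1)
Step 2: interval [3/4, 1/1), width = 1/1 - 3/4 = 1/4
  'b': [3/4 + 1/4*0/1, 3/4 + 1/4*1/2) = [3/4, 7/8)
  'a': [3/4 + 1/4*1/2, 3/4 + 1/4*5/8) = [7/8, 29/32)
  'c': [3/4 + 1/4*5/8, 3/4 + 1/4*3/4) = [29/32, 15/16)
  'd': [3/4 + 1/4*3/4, 3/4 + 1/4*1/1) = [15/16, 1/1) <- contains code 999/1024
  emit 'd', narrow to [15/16, 1/1)
Step 3: interval [15/16, 1/1), width = 1/1 - 15/16 = 1/16
  'b': [15/16 + 1/16*0/1, 15/16 + 1/16*1/2) = [15/16, 31/32)
  'a': [15/16 + 1/16*1/2, 15/16 + 1/16*5/8) = [31/32, 125/128) <- contains code 999/1024
  'c': [15/16 + 1/16*5/8, 15/16 + 1/16*3/4) = [125/128, 63/64)
  'd': [15/16 + 1/16*3/4, 15/16 + 1/16*1/1) = [63/64, 1/1)
  emit 'a', narrow to [31/32, 125/128)
Step 4: interval [31/32, 125/128), width = 125/128 - 31/32 = 1/128
  'b': [31/32 + 1/128*0/1, 31/32 + 1/128*1/2) = [31/32, 249/256)
  'a': [31/32 + 1/128*1/2, 31/32 + 1/128*5/8) = [249/256, 997/1024)
  'c': [31/32 + 1/128*5/8, 31/32 + 1/128*3/4) = [997/1024, 499/512)
  'd': [31/32 + 1/128*3/4, 31/32 + 1/128*1/1) = [499/512, 125/128) <- contains code 999/1024
  emit 'd', narrow to [499/512, 125/128)

Answer: 499/512 125/128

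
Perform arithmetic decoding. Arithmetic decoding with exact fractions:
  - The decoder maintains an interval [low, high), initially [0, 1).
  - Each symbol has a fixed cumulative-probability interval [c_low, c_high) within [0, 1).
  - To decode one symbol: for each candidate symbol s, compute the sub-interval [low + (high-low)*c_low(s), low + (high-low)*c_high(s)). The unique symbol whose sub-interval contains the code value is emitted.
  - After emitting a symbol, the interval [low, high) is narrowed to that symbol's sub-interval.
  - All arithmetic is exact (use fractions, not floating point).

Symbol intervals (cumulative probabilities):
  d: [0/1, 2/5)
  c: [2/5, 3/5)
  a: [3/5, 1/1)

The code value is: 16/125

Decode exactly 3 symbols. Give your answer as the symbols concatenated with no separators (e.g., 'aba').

Answer: dda

Derivation:
Step 1: interval [0/1, 1/1), width = 1/1 - 0/1 = 1/1
  'd': [0/1 + 1/1*0/1, 0/1 + 1/1*2/5) = [0/1, 2/5) <- contains code 16/125
  'c': [0/1 + 1/1*2/5, 0/1 + 1/1*3/5) = [2/5, 3/5)
  'a': [0/1 + 1/1*3/5, 0/1 + 1/1*1/1) = [3/5, 1/1)
  emit 'd', narrow to [0/1, 2/5)
Step 2: interval [0/1, 2/5), width = 2/5 - 0/1 = 2/5
  'd': [0/1 + 2/5*0/1, 0/1 + 2/5*2/5) = [0/1, 4/25) <- contains code 16/125
  'c': [0/1 + 2/5*2/5, 0/1 + 2/5*3/5) = [4/25, 6/25)
  'a': [0/1 + 2/5*3/5, 0/1 + 2/5*1/1) = [6/25, 2/5)
  emit 'd', narrow to [0/1, 4/25)
Step 3: interval [0/1, 4/25), width = 4/25 - 0/1 = 4/25
  'd': [0/1 + 4/25*0/1, 0/1 + 4/25*2/5) = [0/1, 8/125)
  'c': [0/1 + 4/25*2/5, 0/1 + 4/25*3/5) = [8/125, 12/125)
  'a': [0/1 + 4/25*3/5, 0/1 + 4/25*1/1) = [12/125, 4/25) <- contains code 16/125
  emit 'a', narrow to [12/125, 4/25)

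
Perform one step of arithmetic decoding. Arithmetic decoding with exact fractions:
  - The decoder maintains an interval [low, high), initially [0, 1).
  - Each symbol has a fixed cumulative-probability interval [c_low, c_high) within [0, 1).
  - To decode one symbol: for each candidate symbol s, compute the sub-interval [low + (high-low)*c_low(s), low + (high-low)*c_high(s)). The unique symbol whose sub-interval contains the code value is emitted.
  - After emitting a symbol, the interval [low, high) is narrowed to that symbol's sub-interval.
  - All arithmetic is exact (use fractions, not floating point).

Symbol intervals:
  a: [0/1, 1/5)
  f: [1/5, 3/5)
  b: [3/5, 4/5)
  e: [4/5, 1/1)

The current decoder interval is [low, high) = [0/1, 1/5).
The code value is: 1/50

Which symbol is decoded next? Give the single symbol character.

Interval width = high − low = 1/5 − 0/1 = 1/5
Scaled code = (code − low) / width = (1/50 − 0/1) / 1/5 = 1/10
  a: [0/1, 1/5) ← scaled code falls here ✓
  f: [1/5, 3/5) 
  b: [3/5, 4/5) 
  e: [4/5, 1/1) 

Answer: a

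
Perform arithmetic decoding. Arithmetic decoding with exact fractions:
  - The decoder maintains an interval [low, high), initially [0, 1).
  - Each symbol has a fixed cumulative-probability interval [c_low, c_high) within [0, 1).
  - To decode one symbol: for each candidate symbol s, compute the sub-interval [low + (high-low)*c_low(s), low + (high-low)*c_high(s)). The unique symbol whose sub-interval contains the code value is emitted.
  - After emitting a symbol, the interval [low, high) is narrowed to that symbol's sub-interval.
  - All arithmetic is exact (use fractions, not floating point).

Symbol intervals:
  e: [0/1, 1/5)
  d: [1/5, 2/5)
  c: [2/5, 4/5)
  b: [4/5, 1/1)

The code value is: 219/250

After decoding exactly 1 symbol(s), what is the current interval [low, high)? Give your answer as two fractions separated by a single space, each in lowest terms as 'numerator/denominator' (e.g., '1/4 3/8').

Answer: 4/5 1/1

Derivation:
Step 1: interval [0/1, 1/1), width = 1/1 - 0/1 = 1/1
  'e': [0/1 + 1/1*0/1, 0/1 + 1/1*1/5) = [0/1, 1/5)
  'd': [0/1 + 1/1*1/5, 0/1 + 1/1*2/5) = [1/5, 2/5)
  'c': [0/1 + 1/1*2/5, 0/1 + 1/1*4/5) = [2/5, 4/5)
  'b': [0/1 + 1/1*4/5, 0/1 + 1/1*1/1) = [4/5, 1/1) <- contains code 219/250
  emit 'b', narrow to [4/5, 1/1)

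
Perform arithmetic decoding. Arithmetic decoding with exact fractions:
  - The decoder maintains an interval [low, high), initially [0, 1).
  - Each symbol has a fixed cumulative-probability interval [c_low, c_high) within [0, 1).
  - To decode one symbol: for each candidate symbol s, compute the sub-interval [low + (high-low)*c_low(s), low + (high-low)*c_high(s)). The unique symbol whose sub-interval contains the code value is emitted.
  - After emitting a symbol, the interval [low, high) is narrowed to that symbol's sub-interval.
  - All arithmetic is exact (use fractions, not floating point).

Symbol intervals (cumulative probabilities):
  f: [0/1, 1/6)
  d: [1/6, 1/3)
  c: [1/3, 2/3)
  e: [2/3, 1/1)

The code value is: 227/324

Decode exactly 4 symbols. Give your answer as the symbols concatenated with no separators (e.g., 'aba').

Step 1: interval [0/1, 1/1), width = 1/1 - 0/1 = 1/1
  'f': [0/1 + 1/1*0/1, 0/1 + 1/1*1/6) = [0/1, 1/6)
  'd': [0/1 + 1/1*1/6, 0/1 + 1/1*1/3) = [1/6, 1/3)
  'c': [0/1 + 1/1*1/3, 0/1 + 1/1*2/3) = [1/3, 2/3)
  'e': [0/1 + 1/1*2/3, 0/1 + 1/1*1/1) = [2/3, 1/1) <- contains code 227/324
  emit 'e', narrow to [2/3, 1/1)
Step 2: interval [2/3, 1/1), width = 1/1 - 2/3 = 1/3
  'f': [2/3 + 1/3*0/1, 2/3 + 1/3*1/6) = [2/3, 13/18) <- contains code 227/324
  'd': [2/3 + 1/3*1/6, 2/3 + 1/3*1/3) = [13/18, 7/9)
  'c': [2/3 + 1/3*1/3, 2/3 + 1/3*2/3) = [7/9, 8/9)
  'e': [2/3 + 1/3*2/3, 2/3 + 1/3*1/1) = [8/9, 1/1)
  emit 'f', narrow to [2/3, 13/18)
Step 3: interval [2/3, 13/18), width = 13/18 - 2/3 = 1/18
  'f': [2/3 + 1/18*0/1, 2/3 + 1/18*1/6) = [2/3, 73/108)
  'd': [2/3 + 1/18*1/6, 2/3 + 1/18*1/3) = [73/108, 37/54)
  'c': [2/3 + 1/18*1/3, 2/3 + 1/18*2/3) = [37/54, 19/27) <- contains code 227/324
  'e': [2/3 + 1/18*2/3, 2/3 + 1/18*1/1) = [19/27, 13/18)
  emit 'c', narrow to [37/54, 19/27)
Step 4: interval [37/54, 19/27), width = 19/27 - 37/54 = 1/54
  'f': [37/54 + 1/54*0/1, 37/54 + 1/54*1/6) = [37/54, 223/324)
  'd': [37/54 + 1/54*1/6, 37/54 + 1/54*1/3) = [223/324, 56/81)
  'c': [37/54 + 1/54*1/3, 37/54 + 1/54*2/3) = [56/81, 113/162)
  'e': [37/54 + 1/54*2/3, 37/54 + 1/54*1/1) = [113/162, 19/27) <- contains code 227/324
  emit 'e', narrow to [113/162, 19/27)

Answer: efce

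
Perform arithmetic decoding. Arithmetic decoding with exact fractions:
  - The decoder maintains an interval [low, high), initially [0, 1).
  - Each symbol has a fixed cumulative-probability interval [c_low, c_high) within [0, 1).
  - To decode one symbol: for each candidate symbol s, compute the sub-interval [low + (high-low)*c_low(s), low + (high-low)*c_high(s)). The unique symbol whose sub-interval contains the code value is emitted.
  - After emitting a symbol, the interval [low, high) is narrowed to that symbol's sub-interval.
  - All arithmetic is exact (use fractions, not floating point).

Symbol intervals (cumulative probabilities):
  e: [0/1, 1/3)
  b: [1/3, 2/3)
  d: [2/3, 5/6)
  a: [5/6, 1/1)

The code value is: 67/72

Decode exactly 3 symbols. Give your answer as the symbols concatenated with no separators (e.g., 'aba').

Step 1: interval [0/1, 1/1), width = 1/1 - 0/1 = 1/1
  'e': [0/1 + 1/1*0/1, 0/1 + 1/1*1/3) = [0/1, 1/3)
  'b': [0/1 + 1/1*1/3, 0/1 + 1/1*2/3) = [1/3, 2/3)
  'd': [0/1 + 1/1*2/3, 0/1 + 1/1*5/6) = [2/3, 5/6)
  'a': [0/1 + 1/1*5/6, 0/1 + 1/1*1/1) = [5/6, 1/1) <- contains code 67/72
  emit 'a', narrow to [5/6, 1/1)
Step 2: interval [5/6, 1/1), width = 1/1 - 5/6 = 1/6
  'e': [5/6 + 1/6*0/1, 5/6 + 1/6*1/3) = [5/6, 8/9)
  'b': [5/6 + 1/6*1/3, 5/6 + 1/6*2/3) = [8/9, 17/18) <- contains code 67/72
  'd': [5/6 + 1/6*2/3, 5/6 + 1/6*5/6) = [17/18, 35/36)
  'a': [5/6 + 1/6*5/6, 5/6 + 1/6*1/1) = [35/36, 1/1)
  emit 'b', narrow to [8/9, 17/18)
Step 3: interval [8/9, 17/18), width = 17/18 - 8/9 = 1/18
  'e': [8/9 + 1/18*0/1, 8/9 + 1/18*1/3) = [8/9, 49/54)
  'b': [8/9 + 1/18*1/3, 8/9 + 1/18*2/3) = [49/54, 25/27)
  'd': [8/9 + 1/18*2/3, 8/9 + 1/18*5/6) = [25/27, 101/108) <- contains code 67/72
  'a': [8/9 + 1/18*5/6, 8/9 + 1/18*1/1) = [101/108, 17/18)
  emit 'd', narrow to [25/27, 101/108)

Answer: abd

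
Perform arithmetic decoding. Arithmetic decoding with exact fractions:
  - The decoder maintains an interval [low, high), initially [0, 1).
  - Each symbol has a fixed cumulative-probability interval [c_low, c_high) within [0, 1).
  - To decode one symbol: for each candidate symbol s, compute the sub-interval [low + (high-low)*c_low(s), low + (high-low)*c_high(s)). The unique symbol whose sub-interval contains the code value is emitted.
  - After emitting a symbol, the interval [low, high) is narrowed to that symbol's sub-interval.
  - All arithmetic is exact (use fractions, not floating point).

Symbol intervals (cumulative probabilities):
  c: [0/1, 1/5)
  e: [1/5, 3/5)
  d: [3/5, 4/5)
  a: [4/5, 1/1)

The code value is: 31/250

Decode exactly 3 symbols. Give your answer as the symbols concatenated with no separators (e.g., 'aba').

Step 1: interval [0/1, 1/1), width = 1/1 - 0/1 = 1/1
  'c': [0/1 + 1/1*0/1, 0/1 + 1/1*1/5) = [0/1, 1/5) <- contains code 31/250
  'e': [0/1 + 1/1*1/5, 0/1 + 1/1*3/5) = [1/5, 3/5)
  'd': [0/1 + 1/1*3/5, 0/1 + 1/1*4/5) = [3/5, 4/5)
  'a': [0/1 + 1/1*4/5, 0/1 + 1/1*1/1) = [4/5, 1/1)
  emit 'c', narrow to [0/1, 1/5)
Step 2: interval [0/1, 1/5), width = 1/5 - 0/1 = 1/5
  'c': [0/1 + 1/5*0/1, 0/1 + 1/5*1/5) = [0/1, 1/25)
  'e': [0/1 + 1/5*1/5, 0/1 + 1/5*3/5) = [1/25, 3/25)
  'd': [0/1 + 1/5*3/5, 0/1 + 1/5*4/5) = [3/25, 4/25) <- contains code 31/250
  'a': [0/1 + 1/5*4/5, 0/1 + 1/5*1/1) = [4/25, 1/5)
  emit 'd', narrow to [3/25, 4/25)
Step 3: interval [3/25, 4/25), width = 4/25 - 3/25 = 1/25
  'c': [3/25 + 1/25*0/1, 3/25 + 1/25*1/5) = [3/25, 16/125) <- contains code 31/250
  'e': [3/25 + 1/25*1/5, 3/25 + 1/25*3/5) = [16/125, 18/125)
  'd': [3/25 + 1/25*3/5, 3/25 + 1/25*4/5) = [18/125, 19/125)
  'a': [3/25 + 1/25*4/5, 3/25 + 1/25*1/1) = [19/125, 4/25)
  emit 'c', narrow to [3/25, 16/125)

Answer: cdc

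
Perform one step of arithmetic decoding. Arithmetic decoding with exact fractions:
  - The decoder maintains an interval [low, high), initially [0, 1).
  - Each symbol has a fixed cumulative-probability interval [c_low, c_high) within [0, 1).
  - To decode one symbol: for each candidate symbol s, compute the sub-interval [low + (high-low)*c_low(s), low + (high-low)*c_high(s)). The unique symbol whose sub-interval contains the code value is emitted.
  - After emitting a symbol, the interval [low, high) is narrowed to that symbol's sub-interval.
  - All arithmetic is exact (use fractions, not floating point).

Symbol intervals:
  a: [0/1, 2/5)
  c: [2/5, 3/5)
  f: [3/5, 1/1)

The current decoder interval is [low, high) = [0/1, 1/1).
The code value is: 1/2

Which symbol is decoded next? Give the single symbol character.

Answer: c

Derivation:
Interval width = high − low = 1/1 − 0/1 = 1/1
Scaled code = (code − low) / width = (1/2 − 0/1) / 1/1 = 1/2
  a: [0/1, 2/5) 
  c: [2/5, 3/5) ← scaled code falls here ✓
  f: [3/5, 1/1) 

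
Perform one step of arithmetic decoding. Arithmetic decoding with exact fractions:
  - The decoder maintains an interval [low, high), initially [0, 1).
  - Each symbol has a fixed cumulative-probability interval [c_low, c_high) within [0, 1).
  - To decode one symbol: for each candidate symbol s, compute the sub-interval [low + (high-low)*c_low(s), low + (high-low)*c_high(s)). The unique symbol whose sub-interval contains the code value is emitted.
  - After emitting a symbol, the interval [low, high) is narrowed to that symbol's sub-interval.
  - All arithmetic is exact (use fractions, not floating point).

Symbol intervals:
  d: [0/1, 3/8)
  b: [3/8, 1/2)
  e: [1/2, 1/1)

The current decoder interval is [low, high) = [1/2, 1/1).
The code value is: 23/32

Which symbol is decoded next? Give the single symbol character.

Answer: b

Derivation:
Interval width = high − low = 1/1 − 1/2 = 1/2
Scaled code = (code − low) / width = (23/32 − 1/2) / 1/2 = 7/16
  d: [0/1, 3/8) 
  b: [3/8, 1/2) ← scaled code falls here ✓
  e: [1/2, 1/1) 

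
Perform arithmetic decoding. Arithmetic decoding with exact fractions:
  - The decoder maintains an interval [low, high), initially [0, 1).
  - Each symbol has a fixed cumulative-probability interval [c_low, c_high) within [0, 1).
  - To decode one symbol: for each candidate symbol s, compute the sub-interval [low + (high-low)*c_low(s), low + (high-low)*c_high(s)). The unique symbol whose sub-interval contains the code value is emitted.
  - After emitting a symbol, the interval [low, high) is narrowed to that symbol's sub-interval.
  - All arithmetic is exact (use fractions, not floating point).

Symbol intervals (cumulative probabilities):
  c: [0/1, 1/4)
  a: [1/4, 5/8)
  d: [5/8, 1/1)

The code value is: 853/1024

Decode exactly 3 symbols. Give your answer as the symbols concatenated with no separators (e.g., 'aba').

Step 1: interval [0/1, 1/1), width = 1/1 - 0/1 = 1/1
  'c': [0/1 + 1/1*0/1, 0/1 + 1/1*1/4) = [0/1, 1/4)
  'a': [0/1 + 1/1*1/4, 0/1 + 1/1*5/8) = [1/4, 5/8)
  'd': [0/1 + 1/1*5/8, 0/1 + 1/1*1/1) = [5/8, 1/1) <- contains code 853/1024
  emit 'd', narrow to [5/8, 1/1)
Step 2: interval [5/8, 1/1), width = 1/1 - 5/8 = 3/8
  'c': [5/8 + 3/8*0/1, 5/8 + 3/8*1/4) = [5/8, 23/32)
  'a': [5/8 + 3/8*1/4, 5/8 + 3/8*5/8) = [23/32, 55/64) <- contains code 853/1024
  'd': [5/8 + 3/8*5/8, 5/8 + 3/8*1/1) = [55/64, 1/1)
  emit 'a', narrow to [23/32, 55/64)
Step 3: interval [23/32, 55/64), width = 55/64 - 23/32 = 9/64
  'c': [23/32 + 9/64*0/1, 23/32 + 9/64*1/4) = [23/32, 193/256)
  'a': [23/32 + 9/64*1/4, 23/32 + 9/64*5/8) = [193/256, 413/512)
  'd': [23/32 + 9/64*5/8, 23/32 + 9/64*1/1) = [413/512, 55/64) <- contains code 853/1024
  emit 'd', narrow to [413/512, 55/64)

Answer: dad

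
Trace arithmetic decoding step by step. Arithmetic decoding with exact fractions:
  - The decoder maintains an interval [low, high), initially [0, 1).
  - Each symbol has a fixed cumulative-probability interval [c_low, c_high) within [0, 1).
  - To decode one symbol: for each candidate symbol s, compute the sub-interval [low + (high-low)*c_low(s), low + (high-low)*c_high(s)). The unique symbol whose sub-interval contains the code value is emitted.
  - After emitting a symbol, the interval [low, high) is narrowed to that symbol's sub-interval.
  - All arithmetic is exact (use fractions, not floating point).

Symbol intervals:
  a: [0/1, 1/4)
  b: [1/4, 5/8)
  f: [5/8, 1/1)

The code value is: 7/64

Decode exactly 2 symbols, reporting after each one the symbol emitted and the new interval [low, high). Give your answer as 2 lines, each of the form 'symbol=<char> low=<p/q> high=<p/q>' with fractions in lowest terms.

Answer: symbol=a low=0/1 high=1/4
symbol=b low=1/16 high=5/32

Derivation:
Step 1: interval [0/1, 1/1), width = 1/1 - 0/1 = 1/1
  'a': [0/1 + 1/1*0/1, 0/1 + 1/1*1/4) = [0/1, 1/4) <- contains code 7/64
  'b': [0/1 + 1/1*1/4, 0/1 + 1/1*5/8) = [1/4, 5/8)
  'f': [0/1 + 1/1*5/8, 0/1 + 1/1*1/1) = [5/8, 1/1)
  emit 'a', narrow to [0/1, 1/4)
Step 2: interval [0/1, 1/4), width = 1/4 - 0/1 = 1/4
  'a': [0/1 + 1/4*0/1, 0/1 + 1/4*1/4) = [0/1, 1/16)
  'b': [0/1 + 1/4*1/4, 0/1 + 1/4*5/8) = [1/16, 5/32) <- contains code 7/64
  'f': [0/1 + 1/4*5/8, 0/1 + 1/4*1/1) = [5/32, 1/4)
  emit 'b', narrow to [1/16, 5/32)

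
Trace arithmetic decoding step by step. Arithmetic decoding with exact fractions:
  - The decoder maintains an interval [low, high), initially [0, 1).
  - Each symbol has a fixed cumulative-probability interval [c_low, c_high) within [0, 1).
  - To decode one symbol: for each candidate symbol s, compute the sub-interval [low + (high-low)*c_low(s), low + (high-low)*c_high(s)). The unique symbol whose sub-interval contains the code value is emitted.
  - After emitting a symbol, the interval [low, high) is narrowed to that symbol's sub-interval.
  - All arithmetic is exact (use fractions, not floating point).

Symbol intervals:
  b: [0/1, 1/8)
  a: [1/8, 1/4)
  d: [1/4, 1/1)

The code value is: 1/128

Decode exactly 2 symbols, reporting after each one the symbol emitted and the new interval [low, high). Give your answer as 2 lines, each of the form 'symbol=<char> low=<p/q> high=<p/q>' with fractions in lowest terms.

Step 1: interval [0/1, 1/1), width = 1/1 - 0/1 = 1/1
  'b': [0/1 + 1/1*0/1, 0/1 + 1/1*1/8) = [0/1, 1/8) <- contains code 1/128
  'a': [0/1 + 1/1*1/8, 0/1 + 1/1*1/4) = [1/8, 1/4)
  'd': [0/1 + 1/1*1/4, 0/1 + 1/1*1/1) = [1/4, 1/1)
  emit 'b', narrow to [0/1, 1/8)
Step 2: interval [0/1, 1/8), width = 1/8 - 0/1 = 1/8
  'b': [0/1 + 1/8*0/1, 0/1 + 1/8*1/8) = [0/1, 1/64) <- contains code 1/128
  'a': [0/1 + 1/8*1/8, 0/1 + 1/8*1/4) = [1/64, 1/32)
  'd': [0/1 + 1/8*1/4, 0/1 + 1/8*1/1) = [1/32, 1/8)
  emit 'b', narrow to [0/1, 1/64)

Answer: symbol=b low=0/1 high=1/8
symbol=b low=0/1 high=1/64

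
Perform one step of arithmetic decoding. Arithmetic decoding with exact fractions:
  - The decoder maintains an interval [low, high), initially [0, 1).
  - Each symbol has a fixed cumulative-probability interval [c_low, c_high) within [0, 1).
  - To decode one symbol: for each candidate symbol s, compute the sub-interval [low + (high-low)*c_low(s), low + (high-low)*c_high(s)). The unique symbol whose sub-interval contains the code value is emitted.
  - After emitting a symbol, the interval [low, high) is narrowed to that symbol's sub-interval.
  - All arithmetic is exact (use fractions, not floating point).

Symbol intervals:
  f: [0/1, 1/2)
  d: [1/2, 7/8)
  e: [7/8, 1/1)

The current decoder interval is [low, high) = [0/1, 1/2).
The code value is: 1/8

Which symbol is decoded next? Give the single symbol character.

Answer: f

Derivation:
Interval width = high − low = 1/2 − 0/1 = 1/2
Scaled code = (code − low) / width = (1/8 − 0/1) / 1/2 = 1/4
  f: [0/1, 1/2) ← scaled code falls here ✓
  d: [1/2, 7/8) 
  e: [7/8, 1/1) 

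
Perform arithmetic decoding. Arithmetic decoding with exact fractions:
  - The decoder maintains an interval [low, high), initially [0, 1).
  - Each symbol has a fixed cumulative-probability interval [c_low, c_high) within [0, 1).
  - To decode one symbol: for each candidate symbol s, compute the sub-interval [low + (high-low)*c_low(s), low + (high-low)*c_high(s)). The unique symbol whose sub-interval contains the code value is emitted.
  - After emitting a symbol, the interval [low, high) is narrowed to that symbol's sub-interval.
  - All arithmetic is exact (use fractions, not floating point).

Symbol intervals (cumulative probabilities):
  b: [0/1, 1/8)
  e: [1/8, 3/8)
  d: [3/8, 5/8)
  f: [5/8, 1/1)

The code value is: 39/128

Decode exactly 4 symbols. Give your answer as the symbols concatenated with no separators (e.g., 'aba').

Step 1: interval [0/1, 1/1), width = 1/1 - 0/1 = 1/1
  'b': [0/1 + 1/1*0/1, 0/1 + 1/1*1/8) = [0/1, 1/8)
  'e': [0/1 + 1/1*1/8, 0/1 + 1/1*3/8) = [1/8, 3/8) <- contains code 39/128
  'd': [0/1 + 1/1*3/8, 0/1 + 1/1*5/8) = [3/8, 5/8)
  'f': [0/1 + 1/1*5/8, 0/1 + 1/1*1/1) = [5/8, 1/1)
  emit 'e', narrow to [1/8, 3/8)
Step 2: interval [1/8, 3/8), width = 3/8 - 1/8 = 1/4
  'b': [1/8 + 1/4*0/1, 1/8 + 1/4*1/8) = [1/8, 5/32)
  'e': [1/8 + 1/4*1/8, 1/8 + 1/4*3/8) = [5/32, 7/32)
  'd': [1/8 + 1/4*3/8, 1/8 + 1/4*5/8) = [7/32, 9/32)
  'f': [1/8 + 1/4*5/8, 1/8 + 1/4*1/1) = [9/32, 3/8) <- contains code 39/128
  emit 'f', narrow to [9/32, 3/8)
Step 3: interval [9/32, 3/8), width = 3/8 - 9/32 = 3/32
  'b': [9/32 + 3/32*0/1, 9/32 + 3/32*1/8) = [9/32, 75/256)
  'e': [9/32 + 3/32*1/8, 9/32 + 3/32*3/8) = [75/256, 81/256) <- contains code 39/128
  'd': [9/32 + 3/32*3/8, 9/32 + 3/32*5/8) = [81/256, 87/256)
  'f': [9/32 + 3/32*5/8, 9/32 + 3/32*1/1) = [87/256, 3/8)
  emit 'e', narrow to [75/256, 81/256)
Step 4: interval [75/256, 81/256), width = 81/256 - 75/256 = 3/128
  'b': [75/256 + 3/128*0/1, 75/256 + 3/128*1/8) = [75/256, 303/1024)
  'e': [75/256 + 3/128*1/8, 75/256 + 3/128*3/8) = [303/1024, 309/1024)
  'd': [75/256 + 3/128*3/8, 75/256 + 3/128*5/8) = [309/1024, 315/1024) <- contains code 39/128
  'f': [75/256 + 3/128*5/8, 75/256 + 3/128*1/1) = [315/1024, 81/256)
  emit 'd', narrow to [309/1024, 315/1024)

Answer: efed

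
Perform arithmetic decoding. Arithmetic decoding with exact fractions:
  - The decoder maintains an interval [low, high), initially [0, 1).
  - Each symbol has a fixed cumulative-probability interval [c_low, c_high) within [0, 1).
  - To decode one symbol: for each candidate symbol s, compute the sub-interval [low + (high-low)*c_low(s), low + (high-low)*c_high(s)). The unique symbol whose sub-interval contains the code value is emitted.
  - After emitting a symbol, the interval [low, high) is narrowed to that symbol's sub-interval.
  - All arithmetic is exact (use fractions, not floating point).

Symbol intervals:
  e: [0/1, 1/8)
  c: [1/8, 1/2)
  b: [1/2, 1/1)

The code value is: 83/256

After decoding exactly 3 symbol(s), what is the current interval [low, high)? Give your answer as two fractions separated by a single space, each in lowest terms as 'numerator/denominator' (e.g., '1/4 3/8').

Step 1: interval [0/1, 1/1), width = 1/1 - 0/1 = 1/1
  'e': [0/1 + 1/1*0/1, 0/1 + 1/1*1/8) = [0/1, 1/8)
  'c': [0/1 + 1/1*1/8, 0/1 + 1/1*1/2) = [1/8, 1/2) <- contains code 83/256
  'b': [0/1 + 1/1*1/2, 0/1 + 1/1*1/1) = [1/2, 1/1)
  emit 'c', narrow to [1/8, 1/2)
Step 2: interval [1/8, 1/2), width = 1/2 - 1/8 = 3/8
  'e': [1/8 + 3/8*0/1, 1/8 + 3/8*1/8) = [1/8, 11/64)
  'c': [1/8 + 3/8*1/8, 1/8 + 3/8*1/2) = [11/64, 5/16)
  'b': [1/8 + 3/8*1/2, 1/8 + 3/8*1/1) = [5/16, 1/2) <- contains code 83/256
  emit 'b', narrow to [5/16, 1/2)
Step 3: interval [5/16, 1/2), width = 1/2 - 5/16 = 3/16
  'e': [5/16 + 3/16*0/1, 5/16 + 3/16*1/8) = [5/16, 43/128) <- contains code 83/256
  'c': [5/16 + 3/16*1/8, 5/16 + 3/16*1/2) = [43/128, 13/32)
  'b': [5/16 + 3/16*1/2, 5/16 + 3/16*1/1) = [13/32, 1/2)
  emit 'e', narrow to [5/16, 43/128)

Answer: 5/16 43/128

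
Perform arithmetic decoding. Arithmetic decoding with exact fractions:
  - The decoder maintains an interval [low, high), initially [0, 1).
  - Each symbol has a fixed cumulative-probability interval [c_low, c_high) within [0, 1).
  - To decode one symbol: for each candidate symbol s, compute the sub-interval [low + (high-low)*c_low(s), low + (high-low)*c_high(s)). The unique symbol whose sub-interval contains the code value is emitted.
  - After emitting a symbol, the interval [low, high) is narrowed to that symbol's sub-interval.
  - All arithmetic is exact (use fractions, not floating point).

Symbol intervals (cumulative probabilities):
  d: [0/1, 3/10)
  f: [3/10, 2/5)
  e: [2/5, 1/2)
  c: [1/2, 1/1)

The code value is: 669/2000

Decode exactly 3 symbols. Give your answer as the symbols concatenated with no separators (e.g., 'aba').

Answer: ffe

Derivation:
Step 1: interval [0/1, 1/1), width = 1/1 - 0/1 = 1/1
  'd': [0/1 + 1/1*0/1, 0/1 + 1/1*3/10) = [0/1, 3/10)
  'f': [0/1 + 1/1*3/10, 0/1 + 1/1*2/5) = [3/10, 2/5) <- contains code 669/2000
  'e': [0/1 + 1/1*2/5, 0/1 + 1/1*1/2) = [2/5, 1/2)
  'c': [0/1 + 1/1*1/2, 0/1 + 1/1*1/1) = [1/2, 1/1)
  emit 'f', narrow to [3/10, 2/5)
Step 2: interval [3/10, 2/5), width = 2/5 - 3/10 = 1/10
  'd': [3/10 + 1/10*0/1, 3/10 + 1/10*3/10) = [3/10, 33/100)
  'f': [3/10 + 1/10*3/10, 3/10 + 1/10*2/5) = [33/100, 17/50) <- contains code 669/2000
  'e': [3/10 + 1/10*2/5, 3/10 + 1/10*1/2) = [17/50, 7/20)
  'c': [3/10 + 1/10*1/2, 3/10 + 1/10*1/1) = [7/20, 2/5)
  emit 'f', narrow to [33/100, 17/50)
Step 3: interval [33/100, 17/50), width = 17/50 - 33/100 = 1/100
  'd': [33/100 + 1/100*0/1, 33/100 + 1/100*3/10) = [33/100, 333/1000)
  'f': [33/100 + 1/100*3/10, 33/100 + 1/100*2/5) = [333/1000, 167/500)
  'e': [33/100 + 1/100*2/5, 33/100 + 1/100*1/2) = [167/500, 67/200) <- contains code 669/2000
  'c': [33/100 + 1/100*1/2, 33/100 + 1/100*1/1) = [67/200, 17/50)
  emit 'e', narrow to [167/500, 67/200)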